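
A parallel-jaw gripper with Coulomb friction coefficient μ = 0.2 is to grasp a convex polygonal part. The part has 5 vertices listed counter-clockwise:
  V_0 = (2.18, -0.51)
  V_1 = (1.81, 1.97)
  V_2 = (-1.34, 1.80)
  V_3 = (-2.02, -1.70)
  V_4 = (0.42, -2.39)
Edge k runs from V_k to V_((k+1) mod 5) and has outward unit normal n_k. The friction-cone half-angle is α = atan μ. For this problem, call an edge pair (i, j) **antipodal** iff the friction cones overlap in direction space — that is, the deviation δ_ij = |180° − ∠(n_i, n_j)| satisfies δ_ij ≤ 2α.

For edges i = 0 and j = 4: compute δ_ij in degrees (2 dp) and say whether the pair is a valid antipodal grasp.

δ = 128.40°, invalid

α = atan 0.2 = 11.31°;  2α = 22.62°
edge 0: e_0 = (-0.37, +2.48);  n_0 = (+0.9891, +0.1476)
edge 4: e_4 = (+1.76, +1.88);  n_4 = (+0.7300, -0.6834)
∠(n_0, n_4) = 51.60°
δ = |180° − 51.60°| = 128.40°
128.40° > 2α = 22.62°  →  invalid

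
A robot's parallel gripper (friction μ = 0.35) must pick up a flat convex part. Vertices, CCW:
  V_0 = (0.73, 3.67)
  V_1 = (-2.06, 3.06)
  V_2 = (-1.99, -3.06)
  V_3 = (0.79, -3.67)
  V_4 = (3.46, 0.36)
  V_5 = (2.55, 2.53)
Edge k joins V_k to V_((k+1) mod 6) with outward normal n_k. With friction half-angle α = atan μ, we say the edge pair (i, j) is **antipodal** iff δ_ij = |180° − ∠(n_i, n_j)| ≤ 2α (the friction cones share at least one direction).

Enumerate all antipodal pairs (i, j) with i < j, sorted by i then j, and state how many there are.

α = atan 0.35 = 19.29°;  2α = 38.58°
n_0 = (-0.2136, +0.9769)
n_1 = (-0.9999, -0.0114)
n_2 = (-0.2143, -0.9768)
n_3 = (+0.8336, -0.5523)
n_4 = (+0.9222, +0.3867)
n_5 = (+0.5308, +0.8475)
  (0,1): δ = 101.68°  ·
  (0,2): δ = 24.71°  ✓
  (0,3): δ = 44.14°  ·
  (0,4): δ = 100.42°  ·
  (0,5): δ = 135.61°  ·
  (1,2): δ = 103.03°  ·
  (1,3): δ = 34.18°  ✓
  (1,4): δ = 22.10°  ✓
  (1,5): δ = 57.28°  ·
  (2,3): δ = 111.15°  ·
  (2,4): δ = 54.87°  ·
  (2,5): δ = 19.69°  ✓
  (3,4): δ = 123.72°  ·
  (3,5): δ = 88.54°  ·
  (4,5): δ = 144.81°  ·
antipodal pairs: 4

count = 4; pairs: (0,2), (1,3), (1,4), (2,5)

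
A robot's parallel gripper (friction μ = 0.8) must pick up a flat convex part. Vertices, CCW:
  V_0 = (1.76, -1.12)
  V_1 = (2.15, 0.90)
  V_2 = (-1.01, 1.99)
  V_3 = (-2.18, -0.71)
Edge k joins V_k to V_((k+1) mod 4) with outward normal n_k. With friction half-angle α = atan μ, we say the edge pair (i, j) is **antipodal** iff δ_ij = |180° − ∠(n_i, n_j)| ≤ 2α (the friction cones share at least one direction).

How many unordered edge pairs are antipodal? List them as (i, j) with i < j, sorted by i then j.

α = atan 0.8 = 38.66°;  2α = 77.32°
n_0 = (+0.9819, -0.1896)
n_1 = (+0.3261, +0.9453)
n_2 = (-0.9176, +0.3976)
n_3 = (-0.1035, -0.9946)
  (0,1): δ = 98.10°  ·
  (0,2): δ = 12.50°  ✓
  (0,3): δ = 94.99°  ·
  (1,2): δ = 94.40°  ·
  (1,3): δ = 13.09°  ✓
  (2,3): δ = 72.51°  ✓
antipodal pairs: 3

count = 3; pairs: (0,2), (1,3), (2,3)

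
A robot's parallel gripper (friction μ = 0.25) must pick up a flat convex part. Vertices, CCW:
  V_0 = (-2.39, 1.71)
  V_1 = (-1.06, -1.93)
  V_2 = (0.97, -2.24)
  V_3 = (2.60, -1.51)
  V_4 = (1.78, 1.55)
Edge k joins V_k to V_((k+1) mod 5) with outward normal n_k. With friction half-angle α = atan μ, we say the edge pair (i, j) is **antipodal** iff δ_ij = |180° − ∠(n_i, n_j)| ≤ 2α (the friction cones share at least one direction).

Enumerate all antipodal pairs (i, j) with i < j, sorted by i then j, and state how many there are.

count = 3; pairs: (0,3), (1,4), (2,4)

α = atan 0.25 = 14.04°;  2α = 28.07°
n_0 = (-0.9393, -0.3432)
n_1 = (-0.1510, -0.9885)
n_2 = (+0.4087, -0.9127)
n_3 = (+0.9659, +0.2588)
n_4 = (+0.0383, +0.9993)
  (0,1): δ = 118.75°  ·
  (0,2): δ = 85.95°  ·
  (0,3): δ = 5.07°  ✓
  (0,4): δ = 67.73°  ·
  (1,2): δ = 147.19°  ·
  (1,3): δ = 66.32°  ·
  (1,4): δ = 6.49°  ✓
  (2,3): δ = 99.12°  ·
  (2,4): δ = 26.32°  ✓
  (3,4): δ = 107.20°  ·
antipodal pairs: 3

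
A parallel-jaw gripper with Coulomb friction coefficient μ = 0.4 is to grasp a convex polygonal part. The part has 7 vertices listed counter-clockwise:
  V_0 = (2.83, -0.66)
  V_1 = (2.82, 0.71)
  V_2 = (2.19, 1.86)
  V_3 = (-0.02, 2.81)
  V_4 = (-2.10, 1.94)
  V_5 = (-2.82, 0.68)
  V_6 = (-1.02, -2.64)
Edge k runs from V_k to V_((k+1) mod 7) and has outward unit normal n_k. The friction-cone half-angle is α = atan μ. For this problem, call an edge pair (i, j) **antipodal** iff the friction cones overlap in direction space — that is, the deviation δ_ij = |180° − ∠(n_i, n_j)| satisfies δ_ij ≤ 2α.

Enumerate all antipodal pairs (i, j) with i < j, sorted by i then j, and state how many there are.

α = atan 0.4 = 21.80°;  2α = 43.60°
n_0 = (+1.0000, +0.0073)
n_1 = (+0.8770, +0.4805)
n_2 = (+0.3949, +0.9187)
n_3 = (-0.3859, +0.9226)
n_4 = (-0.8682, +0.4961)
n_5 = (-0.8791, -0.4766)
n_6 = (+0.4573, -0.8893)
  (0,1): δ = 151.70°  ·
  (0,2): δ = 113.68°  ·
  (0,3): δ = 67.72°  ·
  (0,4): δ = 30.16°  ✓
  (0,5): δ = 28.05°  ✓
  (0,6): δ = 116.80°  ·
  (1,2): δ = 141.98°  ·
  (1,3): δ = 96.02°  ·
  (1,4): δ = 58.46°  ·
  (1,5): δ = 0.25°  ✓
  (1,6): δ = 88.50°  ·
  (2,3): δ = 134.04°  ·
  (2,4): δ = 96.48°  ·
  (2,5): δ = 38.27°  ✓
  (2,6): δ = 50.48°  ·
  (3,4): δ = 142.44°  ·
  (3,5): δ = 84.23°  ·
  (3,6): δ = 4.52°  ✓
  (4,5): δ = 121.79°  ·
  (4,6): δ = 33.04°  ✓
  (5,6): δ = 91.25°  ·
antipodal pairs: 6

count = 6; pairs: (0,4), (0,5), (1,5), (2,5), (3,6), (4,6)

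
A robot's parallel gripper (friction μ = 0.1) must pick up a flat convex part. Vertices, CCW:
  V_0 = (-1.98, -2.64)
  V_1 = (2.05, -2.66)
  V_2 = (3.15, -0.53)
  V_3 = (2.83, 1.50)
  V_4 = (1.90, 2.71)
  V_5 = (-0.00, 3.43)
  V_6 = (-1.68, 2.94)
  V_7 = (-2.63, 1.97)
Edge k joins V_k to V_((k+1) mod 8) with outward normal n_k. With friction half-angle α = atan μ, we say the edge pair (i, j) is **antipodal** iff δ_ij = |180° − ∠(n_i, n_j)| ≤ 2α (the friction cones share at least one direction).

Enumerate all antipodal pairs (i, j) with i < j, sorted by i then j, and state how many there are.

α = atan 0.1 = 5.71°;  2α = 11.42°
n_0 = (-0.0050, -1.0000)
n_1 = (+0.8885, -0.4589)
n_2 = (+0.9878, +0.1557)
n_3 = (+0.7929, +0.6094)
n_4 = (+0.3544, +0.9351)
n_5 = (-0.2800, +0.9600)
n_6 = (-0.7144, +0.6997)
n_7 = (-0.9902, -0.1396)
  (0,1): δ = 117.03°  ·
  (0,2): δ = 80.76°  ·
  (0,3): δ = 52.17°  ·
  (0,4): δ = 20.47°  ·
  (0,5): δ = 16.54°  ·
  (0,6): δ = 45.88°  ·
  (0,7): δ = 98.31°  ·
  (1,2): δ = 143.73°  ·
  (1,3): δ = 115.14°  ·
  (1,4): δ = 83.44°  ·
  (1,5): δ = 46.43°  ·
  (1,6): δ = 17.09°  ·
  (1,7): δ = 35.34°  ·
  (2,3): δ = 151.41°  ·
  (2,4): δ = 119.71°  ·
  (2,5): δ = 82.70°  ·
  (2,6): δ = 53.36°  ·
  (2,7): δ = 0.93°  ✓
  (3,4): δ = 148.30°  ·
  (3,5): δ = 111.29°  ·
  (3,6): δ = 81.95°  ·
  (3,7): δ = 29.52°  ·
  (4,5): δ = 142.99°  ·
  (4,6): δ = 113.65°  ·
  (4,7): δ = 61.22°  ·
  (5,6): δ = 150.66°  ·
  (5,7): δ = 98.23°  ·
  (6,7): δ = 127.57°  ·
antipodal pairs: 1

count = 1; pairs: (2,7)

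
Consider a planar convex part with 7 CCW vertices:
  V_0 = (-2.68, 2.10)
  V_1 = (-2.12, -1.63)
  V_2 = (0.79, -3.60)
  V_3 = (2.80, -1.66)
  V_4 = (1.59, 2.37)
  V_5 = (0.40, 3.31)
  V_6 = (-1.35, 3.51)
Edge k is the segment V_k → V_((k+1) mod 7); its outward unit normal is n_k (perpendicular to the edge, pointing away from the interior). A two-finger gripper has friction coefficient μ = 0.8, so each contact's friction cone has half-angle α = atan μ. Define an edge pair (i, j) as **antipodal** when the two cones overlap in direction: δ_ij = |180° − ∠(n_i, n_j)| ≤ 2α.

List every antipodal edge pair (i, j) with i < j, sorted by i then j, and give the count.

α = atan 0.8 = 38.66°;  2α = 77.32°
n_0 = (-0.9889, -0.1485)
n_1 = (-0.5606, -0.8281)
n_2 = (+0.6945, -0.7195)
n_3 = (+0.9578, +0.2876)
n_4 = (+0.6199, +0.7847)
n_5 = (+0.1135, +0.9935)
n_6 = (-0.7274, +0.6862)
  (0,1): δ = 132.64°  ·
  (0,2): δ = 54.55°  ✓
  (0,3): δ = 8.17°  ✓
  (0,4): δ = 43.16°  ✓
  (0,5): δ = 74.94°  ✓
  (0,6): δ = 128.13°  ·
  (1,2): δ = 101.92°  ·
  (1,3): δ = 39.19°  ✓
  (1,4): δ = 4.21°  ✓
  (1,5): δ = 27.58°  ✓
  (1,6): δ = 80.77°  ·
  (2,3): δ = 117.27°  ·
  (2,4): δ = 82.29°  ·
  (2,5): δ = 50.50°  ✓
  (2,6): δ = 2.69°  ✓
  (3,4): δ = 145.02°  ·
  (3,5): δ = 113.23°  ·
  (3,6): δ = 60.04°  ✓
  (4,5): δ = 148.21°  ·
  (4,6): δ = 95.02°  ·
  (5,6): δ = 126.81°  ·
antipodal pairs: 10

count = 10; pairs: (0,2), (0,3), (0,4), (0,5), (1,3), (1,4), (1,5), (2,5), (2,6), (3,6)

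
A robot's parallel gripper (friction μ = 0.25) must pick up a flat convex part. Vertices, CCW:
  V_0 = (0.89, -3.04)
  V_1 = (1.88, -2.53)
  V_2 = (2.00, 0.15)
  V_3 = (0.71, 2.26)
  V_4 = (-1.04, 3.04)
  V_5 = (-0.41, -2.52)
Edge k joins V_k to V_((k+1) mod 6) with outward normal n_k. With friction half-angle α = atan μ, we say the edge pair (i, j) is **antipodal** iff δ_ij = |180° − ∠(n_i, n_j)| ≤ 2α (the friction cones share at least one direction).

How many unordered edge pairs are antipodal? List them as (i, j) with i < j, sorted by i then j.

α = atan 0.25 = 14.04°;  2α = 28.07°
n_0 = (+0.4580, -0.8890)
n_1 = (+0.9990, -0.0447)
n_2 = (+0.8532, +0.5216)
n_3 = (+0.4071, +0.9134)
n_4 = (-0.9936, -0.1126)
n_5 = (-0.3714, -0.9285)
  (0,1): δ = 119.82°  ·
  (0,2): δ = 85.81°  ·
  (0,3): δ = 51.28°  ·
  (0,4): δ = 69.21°  ·
  (0,5): δ = 130.94°  ·
  (1,2): δ = 146.00°  ·
  (1,3): δ = 111.46°  ·
  (1,4): δ = 9.03°  ✓
  (1,5): δ = 70.76°  ·
  (2,3): δ = 145.46°  ·
  (2,4): δ = 24.98°  ✓
  (2,5): δ = 36.76°  ·
  (3,4): δ = 59.51°  ·
  (3,5): δ = 2.22°  ✓
  (4,5): δ = 118.27°  ·
antipodal pairs: 3

count = 3; pairs: (1,4), (2,4), (3,5)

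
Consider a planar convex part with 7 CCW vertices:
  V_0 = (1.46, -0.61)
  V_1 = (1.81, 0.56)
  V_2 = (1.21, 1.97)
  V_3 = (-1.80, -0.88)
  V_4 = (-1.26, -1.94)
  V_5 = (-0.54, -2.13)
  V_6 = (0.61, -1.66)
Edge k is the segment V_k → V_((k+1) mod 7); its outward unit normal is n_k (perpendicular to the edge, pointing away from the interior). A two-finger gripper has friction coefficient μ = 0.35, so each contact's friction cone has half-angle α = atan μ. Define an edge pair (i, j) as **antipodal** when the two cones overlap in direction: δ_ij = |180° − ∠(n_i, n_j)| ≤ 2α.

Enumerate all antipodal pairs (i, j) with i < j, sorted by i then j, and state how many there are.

count = 4; pairs: (0,2), (1,3), (2,5), (2,6)

α = atan 0.35 = 19.29°;  2α = 38.58°
n_0 = (+0.9581, -0.2866)
n_1 = (+0.9202, +0.3916)
n_2 = (-0.6875, +0.7261)
n_3 = (-0.8910, -0.4539)
n_4 = (-0.2552, -0.9669)
n_5 = (+0.3783, -0.9257)
n_6 = (+0.7772, -0.6292)
  (0,1): δ = 140.29°  ·
  (0,2): δ = 29.91°  ✓
  (0,3): δ = 43.65°  ·
  (0,4): δ = 91.87°  ·
  (0,5): δ = 128.88°  ·
  (0,6): δ = 157.66°  ·
  (1,2): δ = 69.62°  ·
  (1,3): δ = 3.94°  ✓
  (1,4): δ = 52.17°  ·
  (1,5): δ = 89.18°  ·
  (1,6): δ = 117.96°  ·
  (2,3): δ = 106.44°  ·
  (2,4): δ = 58.22°  ·
  (2,5): δ = 21.21°  ✓
  (2,6): δ = 7.57°  ✓
  (3,4): δ = 131.78°  ·
  (3,5): δ = 94.77°  ·
  (3,6): δ = 65.99°  ·
  (4,5): δ = 142.99°  ·
  (4,6): δ = 114.21°  ·
  (5,6): δ = 151.22°  ·
antipodal pairs: 4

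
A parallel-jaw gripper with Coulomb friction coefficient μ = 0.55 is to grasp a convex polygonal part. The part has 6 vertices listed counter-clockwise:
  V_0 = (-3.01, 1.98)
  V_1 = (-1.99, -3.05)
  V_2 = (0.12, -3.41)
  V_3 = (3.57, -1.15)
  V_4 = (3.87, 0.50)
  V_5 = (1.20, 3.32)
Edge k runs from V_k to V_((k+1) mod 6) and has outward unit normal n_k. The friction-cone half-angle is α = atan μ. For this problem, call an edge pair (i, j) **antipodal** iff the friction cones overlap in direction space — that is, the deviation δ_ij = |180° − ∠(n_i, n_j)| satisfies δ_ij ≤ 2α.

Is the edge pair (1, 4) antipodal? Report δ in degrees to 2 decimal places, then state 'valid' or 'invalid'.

α = atan 0.55 = 28.81°;  2α = 57.62°
edge 1: e_1 = (+2.11, -0.36);  n_1 = (-0.1682, -0.9858)
edge 4: e_4 = (-2.67, +2.82);  n_4 = (+0.7262, +0.6875)
∠(n_1, n_4) = 143.12°
δ = |180° − 143.12°| = 36.88°
36.88° ≤ 2α = 57.62°  →  valid

δ = 36.88°, valid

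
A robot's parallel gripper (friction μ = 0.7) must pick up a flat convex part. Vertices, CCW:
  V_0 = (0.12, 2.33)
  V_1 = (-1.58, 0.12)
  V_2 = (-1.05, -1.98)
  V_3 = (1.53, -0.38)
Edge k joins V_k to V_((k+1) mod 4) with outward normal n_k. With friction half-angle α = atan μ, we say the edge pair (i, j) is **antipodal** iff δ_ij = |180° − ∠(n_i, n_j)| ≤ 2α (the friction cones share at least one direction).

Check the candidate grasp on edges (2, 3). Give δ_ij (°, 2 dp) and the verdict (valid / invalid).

α = atan 0.7 = 34.99°;  2α = 69.98°
edge 2: e_2 = (+2.58, +1.60);  n_2 = (+0.5270, -0.8498)
edge 3: e_3 = (-1.41, +2.71);  n_3 = (+0.8871, +0.4616)
∠(n_2, n_3) = 85.68°
δ = |180° − 85.68°| = 94.32°
94.32° > 2α = 69.98°  →  invalid

δ = 94.32°, invalid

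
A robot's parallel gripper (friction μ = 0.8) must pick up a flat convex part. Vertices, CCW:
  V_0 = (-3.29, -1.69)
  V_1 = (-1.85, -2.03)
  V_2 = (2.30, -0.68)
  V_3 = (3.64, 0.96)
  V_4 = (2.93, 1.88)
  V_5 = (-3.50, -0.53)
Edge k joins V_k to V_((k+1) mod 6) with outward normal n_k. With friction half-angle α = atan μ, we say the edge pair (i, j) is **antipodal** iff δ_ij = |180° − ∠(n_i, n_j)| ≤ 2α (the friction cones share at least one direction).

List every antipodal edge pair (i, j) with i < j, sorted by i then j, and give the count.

count = 7; pairs: (0,3), (0,4), (1,3), (1,4), (2,4), (2,5), (3,5)

α = atan 0.8 = 38.66°;  2α = 77.32°
n_0 = (-0.2298, -0.9732)
n_1 = (+0.3093, -0.9509)
n_2 = (+0.7744, -0.6327)
n_3 = (+0.7917, +0.6110)
n_4 = (-0.3510, +0.9364)
n_5 = (-0.9840, -0.1781)
  (0,1): δ = 148.70°  ·
  (0,2): δ = 115.97°  ·
  (0,3): δ = 39.06°  ✓
  (0,4): δ = 33.83°  ✓
  (0,5): δ = 113.55°  ·
  (1,2): δ = 147.27°  ·
  (1,3): δ = 70.36°  ✓
  (1,4): δ = 2.53°  ✓
  (1,5): δ = 82.24°  ·
  (2,3): δ = 103.09°  ·
  (2,4): δ = 30.20°  ✓
  (2,5): δ = 49.51°  ✓
  (3,4): δ = 107.11°  ·
  (3,5): δ = 27.40°  ✓
  (4,5): δ = 100.28°  ·
antipodal pairs: 7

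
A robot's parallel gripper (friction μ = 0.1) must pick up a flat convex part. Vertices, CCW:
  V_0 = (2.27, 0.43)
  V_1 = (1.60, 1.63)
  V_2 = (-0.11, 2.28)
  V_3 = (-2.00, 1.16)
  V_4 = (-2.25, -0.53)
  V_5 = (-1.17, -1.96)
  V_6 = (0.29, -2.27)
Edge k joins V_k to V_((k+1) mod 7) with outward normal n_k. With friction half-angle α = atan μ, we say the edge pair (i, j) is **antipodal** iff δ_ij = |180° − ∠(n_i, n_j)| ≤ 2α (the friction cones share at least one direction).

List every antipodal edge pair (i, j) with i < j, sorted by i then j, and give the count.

α = atan 0.1 = 5.71°;  2α = 11.42°
n_0 = (+0.8731, +0.4875)
n_1 = (+0.3553, +0.9347)
n_2 = (-0.5098, +0.8603)
n_3 = (-0.9892, +0.1463)
n_4 = (-0.7980, -0.6027)
n_5 = (-0.2077, -0.9782)
n_6 = (+0.8064, -0.5914)
  (0,1): δ = 139.99°  ·
  (0,2): δ = 88.53°  ·
  (0,3): δ = 37.59°  ·
  (0,4): δ = 7.89°  ✓
  (0,5): δ = 48.84°  ·
  (0,6): δ = 114.57°  ·
  (1,2): δ = 128.54°  ·
  (1,3): δ = 77.60°  ·
  (1,4): δ = 32.13°  ·
  (1,5): δ = 8.83°  ✓
  (1,6): δ = 74.56°  ·
  (2,3): δ = 129.07°  ·
  (2,4): δ = 83.59°  ·
  (2,5): δ = 42.64°  ·
  (2,6): δ = 23.10°  ·
  (3,4): δ = 134.52°  ·
  (3,5): δ = 93.57°  ·
  (3,6): δ = 27.84°  ·
  (4,5): δ = 139.05°  ·
  (4,6): δ = 73.32°  ·
  (5,6): δ = 114.27°  ·
antipodal pairs: 2

count = 2; pairs: (0,4), (1,5)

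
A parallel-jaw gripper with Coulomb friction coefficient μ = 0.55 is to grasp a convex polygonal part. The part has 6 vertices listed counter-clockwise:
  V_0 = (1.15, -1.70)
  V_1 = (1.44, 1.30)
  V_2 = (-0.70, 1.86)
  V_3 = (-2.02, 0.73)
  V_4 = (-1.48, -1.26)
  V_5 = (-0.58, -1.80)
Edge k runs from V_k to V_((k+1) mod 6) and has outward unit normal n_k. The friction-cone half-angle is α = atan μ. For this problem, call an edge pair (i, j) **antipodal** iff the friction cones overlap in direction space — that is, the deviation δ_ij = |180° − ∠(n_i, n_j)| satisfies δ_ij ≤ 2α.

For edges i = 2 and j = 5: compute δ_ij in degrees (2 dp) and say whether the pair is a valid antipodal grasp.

α = atan 0.55 = 28.81°;  2α = 57.62°
edge 2: e_2 = (-1.32, -1.13);  n_2 = (-0.6503, +0.7597)
edge 5: e_5 = (+1.73, +0.10);  n_5 = (+0.0577, -0.9983)
∠(n_2, n_5) = 142.74°
δ = |180° − 142.74°| = 37.26°
37.26° ≤ 2α = 57.62°  →  valid

δ = 37.26°, valid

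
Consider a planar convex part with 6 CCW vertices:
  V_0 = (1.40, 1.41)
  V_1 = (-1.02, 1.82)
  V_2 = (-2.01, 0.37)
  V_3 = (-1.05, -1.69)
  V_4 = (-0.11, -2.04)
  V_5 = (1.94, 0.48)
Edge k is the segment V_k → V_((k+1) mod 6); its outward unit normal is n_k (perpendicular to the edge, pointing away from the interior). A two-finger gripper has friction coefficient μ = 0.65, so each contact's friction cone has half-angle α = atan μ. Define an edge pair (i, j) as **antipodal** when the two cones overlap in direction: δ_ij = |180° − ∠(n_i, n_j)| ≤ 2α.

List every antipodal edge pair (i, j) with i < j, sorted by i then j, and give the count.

count = 8; pairs: (0,2), (0,3), (0,4), (1,4), (1,5), (2,4), (2,5), (3,5)

α = atan 0.65 = 33.02°;  2α = 66.05°
n_0 = (+0.1670, +0.9859)
n_1 = (-0.8259, +0.5639)
n_2 = (-0.9064, -0.4224)
n_3 = (-0.3489, -0.9371)
n_4 = (+0.7757, -0.6311)
n_5 = (+0.8648, +0.5021)
  (0,1): δ = 114.71°  ·
  (0,2): δ = 55.40°  ✓
  (0,3): δ = 10.81°  ✓
  (0,4): δ = 60.49°  ✓
  (0,5): δ = 129.76°  ·
  (1,2): δ = 120.69°  ·
  (1,3): δ = 76.10°  ·
  (1,4): δ = 4.80°  ✓
  (1,5): δ = 64.47°  ✓
  (2,3): δ = 135.41°  ·
  (2,4): δ = 64.11°  ✓
  (2,5): δ = 5.15°  ✓
  (3,4): δ = 108.71°  ·
  (3,5): δ = 39.44°  ✓
  (4,5): δ = 110.73°  ·
antipodal pairs: 8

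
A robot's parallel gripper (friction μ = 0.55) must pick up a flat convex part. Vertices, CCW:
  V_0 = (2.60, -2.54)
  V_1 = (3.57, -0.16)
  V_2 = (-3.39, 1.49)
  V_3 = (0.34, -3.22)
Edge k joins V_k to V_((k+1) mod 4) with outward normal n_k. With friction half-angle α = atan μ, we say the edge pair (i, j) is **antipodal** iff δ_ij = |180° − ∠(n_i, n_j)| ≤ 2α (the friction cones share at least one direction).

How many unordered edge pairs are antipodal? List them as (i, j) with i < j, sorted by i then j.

α = atan 0.55 = 28.81°;  2α = 57.62°
n_0 = (+0.9260, -0.3774)
n_1 = (+0.2307, +0.9730)
n_2 = (-0.7839, -0.6208)
n_3 = (+0.2881, -0.9576)
  (0,1): δ = 81.16°  ·
  (0,2): δ = 60.55°  ·
  (0,3): δ = 128.92°  ·
  (1,2): δ = 38.29°  ✓
  (1,3): δ = 30.08°  ✓
  (2,3): δ = 111.63°  ·
antipodal pairs: 2

count = 2; pairs: (1,2), (1,3)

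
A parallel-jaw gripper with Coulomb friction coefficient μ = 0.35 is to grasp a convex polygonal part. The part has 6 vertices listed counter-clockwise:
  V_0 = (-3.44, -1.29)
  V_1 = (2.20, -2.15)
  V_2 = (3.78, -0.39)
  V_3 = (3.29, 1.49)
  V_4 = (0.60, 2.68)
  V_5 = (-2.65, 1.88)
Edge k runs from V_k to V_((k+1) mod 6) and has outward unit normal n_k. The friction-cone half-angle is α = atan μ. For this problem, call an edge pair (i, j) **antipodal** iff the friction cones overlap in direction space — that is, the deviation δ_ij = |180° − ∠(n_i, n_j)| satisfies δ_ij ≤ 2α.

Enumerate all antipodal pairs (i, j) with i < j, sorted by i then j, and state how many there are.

count = 5; pairs: (0,3), (0,4), (1,4), (1,5), (2,5)

α = atan 0.35 = 19.29°;  2α = 38.58°
n_0 = (-0.1507, -0.9886)
n_1 = (+0.7441, -0.6680)
n_2 = (+0.9677, +0.2522)
n_3 = (+0.4046, +0.9145)
n_4 = (-0.2390, +0.9710)
n_5 = (-0.9703, +0.2418)
  (0,1): δ = 123.25°  ·
  (0,2): δ = 66.72°  ·
  (0,3): δ = 15.19°  ✓
  (0,4): δ = 22.50°  ✓
  (0,5): δ = 84.68°  ·
  (1,2): δ = 123.48°  ·
  (1,3): δ = 71.95°  ·
  (1,4): δ = 34.26°  ✓
  (1,5): δ = 27.92°  ✓
  (2,3): δ = 128.47°  ·
  (2,4): δ = 90.78°  ·
  (2,5): δ = 28.60°  ✓
  (3,4): δ = 142.31°  ·
  (3,5): δ = 80.13°  ·
  (4,5): δ = 117.82°  ·
antipodal pairs: 5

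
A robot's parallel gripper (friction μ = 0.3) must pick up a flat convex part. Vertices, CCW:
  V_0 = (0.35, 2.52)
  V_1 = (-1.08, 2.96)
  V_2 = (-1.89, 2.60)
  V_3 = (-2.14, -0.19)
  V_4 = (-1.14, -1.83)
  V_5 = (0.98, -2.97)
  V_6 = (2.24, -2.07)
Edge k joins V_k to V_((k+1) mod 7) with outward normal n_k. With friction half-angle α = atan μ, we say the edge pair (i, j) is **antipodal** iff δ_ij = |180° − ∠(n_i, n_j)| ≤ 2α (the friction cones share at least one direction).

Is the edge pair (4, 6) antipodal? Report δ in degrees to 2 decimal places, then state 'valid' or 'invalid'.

δ = 39.35°, invalid

α = atan 0.3 = 16.70°;  2α = 33.40°
edge 4: e_4 = (+2.12, -1.14);  n_4 = (-0.4736, -0.8807)
edge 6: e_6 = (-1.89, +4.59);  n_6 = (+0.9247, +0.3807)
∠(n_4, n_6) = 140.65°
δ = |180° − 140.65°| = 39.35°
39.35° > 2α = 33.40°  →  invalid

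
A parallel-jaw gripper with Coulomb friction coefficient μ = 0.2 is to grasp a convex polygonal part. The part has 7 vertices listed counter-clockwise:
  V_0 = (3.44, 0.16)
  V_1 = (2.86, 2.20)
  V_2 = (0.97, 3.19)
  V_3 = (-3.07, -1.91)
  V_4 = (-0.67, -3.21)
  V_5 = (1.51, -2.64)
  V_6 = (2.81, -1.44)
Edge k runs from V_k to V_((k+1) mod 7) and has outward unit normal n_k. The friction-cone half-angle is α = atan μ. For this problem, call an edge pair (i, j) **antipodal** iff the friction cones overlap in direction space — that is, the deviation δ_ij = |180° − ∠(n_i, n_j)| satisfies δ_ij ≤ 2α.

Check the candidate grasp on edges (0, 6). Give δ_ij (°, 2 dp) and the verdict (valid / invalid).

α = atan 0.2 = 11.31°;  2α = 22.62°
edge 0: e_0 = (-0.58, +2.04);  n_0 = (+0.9619, +0.2735)
edge 6: e_6 = (+0.63, +1.60);  n_6 = (+0.9305, -0.3664)
∠(n_0, n_6) = 37.36°
δ = |180° − 37.36°| = 142.64°
142.64° > 2α = 22.62°  →  invalid

δ = 142.64°, invalid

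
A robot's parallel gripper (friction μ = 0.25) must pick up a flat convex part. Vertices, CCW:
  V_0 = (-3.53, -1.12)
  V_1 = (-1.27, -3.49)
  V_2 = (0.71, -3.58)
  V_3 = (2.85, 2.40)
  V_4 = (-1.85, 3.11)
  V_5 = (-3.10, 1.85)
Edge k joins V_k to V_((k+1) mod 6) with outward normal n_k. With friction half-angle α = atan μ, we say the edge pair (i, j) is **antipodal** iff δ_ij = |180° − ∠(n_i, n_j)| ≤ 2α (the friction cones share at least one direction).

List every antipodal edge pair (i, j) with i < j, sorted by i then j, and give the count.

α = atan 0.25 = 14.04°;  2α = 28.07°
n_0 = (-0.7237, -0.6901)
n_1 = (-0.0454, -0.9990)
n_2 = (+0.9415, -0.3369)
n_3 = (+0.1494, +0.9888)
n_4 = (-0.7099, +0.7043)
n_5 = (-0.9897, +0.1433)
  (0,1): δ = 136.24°  ·
  (0,2): δ = 63.33°  ·
  (0,3): δ = 37.77°  ·
  (0,4): δ = 91.59°  ·
  (0,5): δ = 128.12°  ·
  (1,2): δ = 107.09°  ·
  (1,3): δ = 5.99°  ✓
  (1,4): δ = 47.83°  ·
  (1,5): δ = 84.36°  ·
  (2,3): δ = 78.90°  ·
  (2,4): δ = 25.08°  ✓
  (2,5): δ = 11.45°  ✓
  (3,4): δ = 126.18°  ·
  (3,5): δ = 89.65°  ·
  (4,5): δ = 143.47°  ·
antipodal pairs: 3

count = 3; pairs: (1,3), (2,4), (2,5)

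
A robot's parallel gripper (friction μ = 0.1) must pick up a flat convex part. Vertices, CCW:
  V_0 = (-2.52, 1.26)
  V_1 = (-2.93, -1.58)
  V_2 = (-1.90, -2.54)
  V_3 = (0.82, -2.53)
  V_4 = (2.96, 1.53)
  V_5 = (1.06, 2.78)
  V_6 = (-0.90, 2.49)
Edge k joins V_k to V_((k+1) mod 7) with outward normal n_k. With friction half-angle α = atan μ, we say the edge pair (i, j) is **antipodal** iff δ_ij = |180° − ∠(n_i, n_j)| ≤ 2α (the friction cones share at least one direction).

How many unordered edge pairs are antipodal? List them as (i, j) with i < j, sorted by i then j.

count = 2; pairs: (1,4), (2,5)

α = atan 0.1 = 5.71°;  2α = 11.42°
n_0 = (-0.9897, +0.1429)
n_1 = (-0.6818, -0.7315)
n_2 = (+0.0037, -1.0000)
n_3 = (+0.8846, -0.4663)
n_4 = (+0.5496, +0.8354)
n_5 = (-0.1464, +0.9892)
n_6 = (-0.6047, +0.7964)
  (0,1): δ = 124.77°  ·
  (0,2): δ = 81.57°  ·
  (0,3): δ = 19.58°  ·
  (0,4): δ = 64.87°  ·
  (0,5): δ = 106.63°  ·
  (0,6): δ = 135.42°  ·
  (1,2): δ = 136.80°  ·
  (1,3): δ = 74.81°  ·
  (1,4): δ = 9.64°  ✓
  (1,5): δ = 51.40°  ·
  (1,6): δ = 80.19°  ·
  (2,3): δ = 118.00°  ·
  (2,4): δ = 33.55°  ·
  (2,5): δ = 8.21°  ✓
  (2,6): δ = 37.00°  ·
  (3,4): δ = 95.55°  ·
  (3,5): δ = 53.79°  ·
  (3,6): δ = 25.00°  ·
  (4,5): δ = 138.24°  ·
  (4,6): δ = 109.45°  ·
  (5,6): δ = 151.21°  ·
antipodal pairs: 2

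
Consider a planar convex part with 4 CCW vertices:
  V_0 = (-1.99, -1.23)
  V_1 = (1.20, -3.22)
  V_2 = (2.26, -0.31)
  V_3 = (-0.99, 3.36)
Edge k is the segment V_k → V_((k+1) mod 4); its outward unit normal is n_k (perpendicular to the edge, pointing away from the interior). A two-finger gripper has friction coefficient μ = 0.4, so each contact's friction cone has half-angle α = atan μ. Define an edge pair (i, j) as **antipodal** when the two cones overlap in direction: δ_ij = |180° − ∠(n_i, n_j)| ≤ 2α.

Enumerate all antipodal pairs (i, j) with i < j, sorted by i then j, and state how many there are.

α = atan 0.4 = 21.80°;  2α = 43.60°
n_0 = (-0.5293, -0.8484)
n_1 = (+0.9396, -0.3423)
n_2 = (+0.7486, +0.6630)
n_3 = (-0.9771, +0.2129)
  (0,1): δ = 78.06°  ·
  (0,2): δ = 16.52°  ✓
  (0,3): δ = 109.67°  ·
  (1,2): δ = 118.46°  ·
  (1,3): δ = 7.72°  ✓
  (2,3): δ = 53.82°  ·
antipodal pairs: 2

count = 2; pairs: (0,2), (1,3)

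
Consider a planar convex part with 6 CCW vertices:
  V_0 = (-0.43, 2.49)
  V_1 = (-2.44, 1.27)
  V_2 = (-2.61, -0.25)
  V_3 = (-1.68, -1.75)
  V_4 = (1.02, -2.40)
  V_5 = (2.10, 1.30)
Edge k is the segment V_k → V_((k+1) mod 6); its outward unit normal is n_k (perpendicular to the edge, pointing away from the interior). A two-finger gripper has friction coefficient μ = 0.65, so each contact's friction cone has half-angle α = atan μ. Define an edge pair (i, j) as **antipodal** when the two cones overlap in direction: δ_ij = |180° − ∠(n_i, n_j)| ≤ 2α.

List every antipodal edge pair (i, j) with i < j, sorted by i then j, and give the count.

α = atan 0.65 = 33.02°;  2α = 66.05°
n_0 = (-0.5189, +0.8549)
n_1 = (-0.9938, +0.1111)
n_2 = (-0.8499, -0.5269)
n_3 = (-0.2341, -0.9722)
n_4 = (+0.9599, -0.2802)
n_5 = (+0.4256, +0.9049)
  (0,1): δ = 127.64°  ·
  (0,2): δ = 89.46°  ·
  (0,3): δ = 44.79°  ✓
  (0,4): δ = 42.47°  ✓
  (0,5): δ = 123.55°  ·
  (1,2): δ = 141.82°  ·
  (1,3): δ = 97.15°  ·
  (1,4): δ = 9.89°  ✓
  (1,5): δ = 71.19°  ·
  (2,3): δ = 135.33°  ·
  (2,4): δ = 48.07°  ✓
  (2,5): δ = 33.01°  ✓
  (3,4): δ = 92.74°  ·
  (3,5): δ = 11.65°  ✓
  (4,5): δ = 98.92°  ·
antipodal pairs: 6

count = 6; pairs: (0,3), (0,4), (1,4), (2,4), (2,5), (3,5)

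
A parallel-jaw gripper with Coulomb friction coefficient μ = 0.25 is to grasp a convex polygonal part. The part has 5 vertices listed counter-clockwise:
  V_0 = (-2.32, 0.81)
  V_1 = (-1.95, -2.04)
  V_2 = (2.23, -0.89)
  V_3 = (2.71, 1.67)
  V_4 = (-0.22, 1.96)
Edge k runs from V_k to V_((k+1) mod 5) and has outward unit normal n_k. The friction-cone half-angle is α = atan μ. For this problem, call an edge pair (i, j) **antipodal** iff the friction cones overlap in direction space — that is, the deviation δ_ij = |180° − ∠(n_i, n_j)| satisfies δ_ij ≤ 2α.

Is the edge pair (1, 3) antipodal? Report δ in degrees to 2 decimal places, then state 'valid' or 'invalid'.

α = atan 0.25 = 14.04°;  2α = 28.07°
edge 1: e_1 = (+4.18, +1.15);  n_1 = (+0.2653, -0.9642)
edge 3: e_3 = (-2.93, +0.29);  n_3 = (+0.0985, +0.9951)
∠(n_1, n_3) = 158.96°
δ = |180° − 158.96°| = 21.04°
21.04° ≤ 2α = 28.07°  →  valid

δ = 21.04°, valid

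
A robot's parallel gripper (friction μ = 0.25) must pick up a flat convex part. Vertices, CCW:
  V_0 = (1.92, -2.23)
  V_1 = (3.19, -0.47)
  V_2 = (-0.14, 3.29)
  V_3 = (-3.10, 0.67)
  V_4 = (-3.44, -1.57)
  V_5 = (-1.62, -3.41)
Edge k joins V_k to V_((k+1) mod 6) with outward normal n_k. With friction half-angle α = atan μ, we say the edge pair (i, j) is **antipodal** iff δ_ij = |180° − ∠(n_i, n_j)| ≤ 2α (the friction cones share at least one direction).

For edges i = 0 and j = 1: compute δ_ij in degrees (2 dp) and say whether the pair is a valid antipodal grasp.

δ = 102.66°, invalid

α = atan 0.25 = 14.04°;  2α = 28.07°
edge 0: e_0 = (+1.27, +1.76);  n_0 = (+0.8109, -0.5852)
edge 1: e_1 = (-3.33, +3.76);  n_1 = (+0.7486, +0.6630)
∠(n_0, n_1) = 77.34°
δ = |180° − 77.34°| = 102.66°
102.66° > 2α = 28.07°  →  invalid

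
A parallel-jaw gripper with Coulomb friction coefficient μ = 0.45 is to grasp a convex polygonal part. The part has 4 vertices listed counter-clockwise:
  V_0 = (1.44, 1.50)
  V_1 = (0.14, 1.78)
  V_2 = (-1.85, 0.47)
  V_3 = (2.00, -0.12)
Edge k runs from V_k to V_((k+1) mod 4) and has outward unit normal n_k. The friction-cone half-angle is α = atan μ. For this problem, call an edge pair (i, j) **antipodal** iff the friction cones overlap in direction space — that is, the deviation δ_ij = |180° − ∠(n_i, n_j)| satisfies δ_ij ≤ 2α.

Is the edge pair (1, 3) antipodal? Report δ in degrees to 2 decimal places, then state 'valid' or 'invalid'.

δ = 75.71°, invalid

α = atan 0.45 = 24.23°;  2α = 48.46°
edge 1: e_1 = (-1.99, -1.31);  n_1 = (-0.5498, +0.8353)
edge 3: e_3 = (-0.56, +1.62);  n_3 = (+0.9451, +0.3267)
∠(n_1, n_3) = 104.29°
δ = |180° − 104.29°| = 75.71°
75.71° > 2α = 48.46°  →  invalid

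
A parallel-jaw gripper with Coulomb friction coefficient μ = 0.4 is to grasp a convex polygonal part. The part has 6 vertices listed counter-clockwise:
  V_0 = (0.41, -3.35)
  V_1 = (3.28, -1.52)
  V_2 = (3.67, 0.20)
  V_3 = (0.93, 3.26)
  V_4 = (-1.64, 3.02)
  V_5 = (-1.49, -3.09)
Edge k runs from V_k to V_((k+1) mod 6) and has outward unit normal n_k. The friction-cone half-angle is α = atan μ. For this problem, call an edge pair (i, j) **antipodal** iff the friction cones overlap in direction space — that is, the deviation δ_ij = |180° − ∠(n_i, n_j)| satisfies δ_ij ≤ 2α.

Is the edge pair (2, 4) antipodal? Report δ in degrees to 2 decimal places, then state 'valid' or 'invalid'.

δ = 40.44°, valid

α = atan 0.4 = 21.80°;  2α = 43.60°
edge 2: e_2 = (-2.74, +3.06);  n_2 = (+0.7450, +0.6671)
edge 4: e_4 = (+0.15, -6.11);  n_4 = (-0.9997, -0.0245)
∠(n_2, n_4) = 139.56°
δ = |180° − 139.56°| = 40.44°
40.44° ≤ 2α = 43.60°  →  valid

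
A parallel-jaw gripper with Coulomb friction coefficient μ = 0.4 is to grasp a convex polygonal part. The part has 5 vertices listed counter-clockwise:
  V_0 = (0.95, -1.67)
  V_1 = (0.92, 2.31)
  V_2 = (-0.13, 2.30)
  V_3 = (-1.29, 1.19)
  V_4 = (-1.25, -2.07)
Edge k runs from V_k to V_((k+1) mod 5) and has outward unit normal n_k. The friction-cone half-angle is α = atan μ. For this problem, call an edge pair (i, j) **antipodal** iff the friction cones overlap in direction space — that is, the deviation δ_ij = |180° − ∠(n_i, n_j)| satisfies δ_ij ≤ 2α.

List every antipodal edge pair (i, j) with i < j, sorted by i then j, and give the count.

count = 3; pairs: (0,3), (1,4), (2,4)

α = atan 0.4 = 21.80°;  2α = 43.60°
n_0 = (+1.0000, +0.0075)
n_1 = (-0.0095, +1.0000)
n_2 = (-0.6914, +0.7225)
n_3 = (-0.9999, -0.0123)
n_4 = (+0.1789, -0.9839)
  (0,1): δ = 89.89°  ·
  (0,2): δ = 46.69°  ·
  (0,3): δ = 0.27°  ✓
  (0,4): δ = 99.87°  ·
  (1,2): δ = 136.81°  ·
  (1,3): δ = 89.84°  ·
  (1,4): δ = 9.76°  ✓
  (2,3): δ = 133.04°  ·
  (2,4): δ = 33.43°  ✓
  (3,4): δ = 80.40°  ·
antipodal pairs: 3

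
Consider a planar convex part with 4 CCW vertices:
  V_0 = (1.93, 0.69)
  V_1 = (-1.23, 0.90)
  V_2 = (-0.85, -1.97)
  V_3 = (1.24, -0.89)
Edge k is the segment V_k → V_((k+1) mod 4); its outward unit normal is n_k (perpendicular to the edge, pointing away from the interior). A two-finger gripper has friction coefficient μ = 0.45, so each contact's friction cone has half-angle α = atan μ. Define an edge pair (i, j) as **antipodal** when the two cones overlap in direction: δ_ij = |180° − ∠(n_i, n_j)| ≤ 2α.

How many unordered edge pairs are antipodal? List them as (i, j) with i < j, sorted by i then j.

count = 2; pairs: (0,2), (1,3)

α = atan 0.45 = 24.23°;  2α = 48.46°
n_0 = (+0.0663, +0.9978)
n_1 = (-0.9913, -0.1313)
n_2 = (+0.4591, -0.8884)
n_3 = (+0.9164, -0.4002)
  (0,1): δ = 78.66°  ·
  (0,2): δ = 31.13°  ✓
  (0,3): δ = 70.21°  ·
  (1,2): δ = 70.21°  ·
  (1,3): δ = 31.13°  ✓
  (2,3): δ = 140.92°  ·
antipodal pairs: 2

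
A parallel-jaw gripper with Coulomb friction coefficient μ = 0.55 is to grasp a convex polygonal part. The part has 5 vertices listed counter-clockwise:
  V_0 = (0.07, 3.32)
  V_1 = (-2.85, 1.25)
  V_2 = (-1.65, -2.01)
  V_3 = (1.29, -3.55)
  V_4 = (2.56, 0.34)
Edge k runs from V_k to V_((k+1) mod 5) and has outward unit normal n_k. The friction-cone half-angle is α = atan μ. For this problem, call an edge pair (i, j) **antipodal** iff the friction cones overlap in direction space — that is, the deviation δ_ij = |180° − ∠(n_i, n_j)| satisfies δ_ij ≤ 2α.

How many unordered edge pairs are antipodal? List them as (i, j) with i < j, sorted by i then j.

α = atan 0.55 = 28.81°;  2α = 57.62°
n_0 = (-0.5783, +0.8158)
n_1 = (-0.9384, -0.3454)
n_2 = (-0.4640, -0.8858)
n_3 = (+0.9506, -0.3104)
n_4 = (+0.7674, +0.6412)
  (0,1): δ = 105.12°  ·
  (0,2): δ = 62.98°  ·
  (0,3): δ = 36.59°  ✓
  (0,4): δ = 94.55°  ·
  (1,2): δ = 137.85°  ·
  (1,3): δ = 38.29°  ✓
  (1,4): δ = 19.67°  ✓
  (2,3): δ = 80.43°  ·
  (2,4): δ = 22.47°  ✓
  (3,4): δ = 122.04°  ·
antipodal pairs: 4

count = 4; pairs: (0,3), (1,3), (1,4), (2,4)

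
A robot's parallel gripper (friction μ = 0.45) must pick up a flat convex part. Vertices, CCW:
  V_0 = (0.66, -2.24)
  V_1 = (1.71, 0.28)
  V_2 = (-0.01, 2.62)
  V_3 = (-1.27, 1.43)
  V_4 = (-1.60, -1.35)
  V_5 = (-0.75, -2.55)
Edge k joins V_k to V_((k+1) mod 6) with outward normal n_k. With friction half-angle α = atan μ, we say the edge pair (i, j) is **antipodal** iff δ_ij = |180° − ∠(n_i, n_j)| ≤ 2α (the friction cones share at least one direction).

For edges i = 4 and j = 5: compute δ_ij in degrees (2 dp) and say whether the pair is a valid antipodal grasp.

δ = 112.91°, invalid

α = atan 0.45 = 24.23°;  2α = 48.46°
edge 4: e_4 = (+0.85, -1.20);  n_4 = (-0.8160, -0.5780)
edge 5: e_5 = (+1.41, +0.31);  n_5 = (+0.2147, -0.9767)
∠(n_4, n_5) = 67.09°
δ = |180° − 67.09°| = 112.91°
112.91° > 2α = 48.46°  →  invalid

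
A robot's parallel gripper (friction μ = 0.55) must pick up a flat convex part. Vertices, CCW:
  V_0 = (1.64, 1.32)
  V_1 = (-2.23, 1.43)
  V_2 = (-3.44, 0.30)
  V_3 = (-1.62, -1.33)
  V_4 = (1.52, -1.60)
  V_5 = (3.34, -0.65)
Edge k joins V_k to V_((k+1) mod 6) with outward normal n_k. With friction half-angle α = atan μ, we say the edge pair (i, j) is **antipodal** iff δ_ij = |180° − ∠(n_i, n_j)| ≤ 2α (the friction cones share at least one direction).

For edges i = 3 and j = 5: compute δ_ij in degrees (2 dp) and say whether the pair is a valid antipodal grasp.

α = atan 0.55 = 28.81°;  2α = 57.62°
edge 3: e_3 = (+3.14, -0.27);  n_3 = (-0.0857, -0.9963)
edge 5: e_5 = (-1.70, +1.97);  n_5 = (+0.7571, +0.6533)
∠(n_3, n_5) = 135.71°
δ = |180° − 135.71°| = 44.29°
44.29° ≤ 2α = 57.62°  →  valid

δ = 44.29°, valid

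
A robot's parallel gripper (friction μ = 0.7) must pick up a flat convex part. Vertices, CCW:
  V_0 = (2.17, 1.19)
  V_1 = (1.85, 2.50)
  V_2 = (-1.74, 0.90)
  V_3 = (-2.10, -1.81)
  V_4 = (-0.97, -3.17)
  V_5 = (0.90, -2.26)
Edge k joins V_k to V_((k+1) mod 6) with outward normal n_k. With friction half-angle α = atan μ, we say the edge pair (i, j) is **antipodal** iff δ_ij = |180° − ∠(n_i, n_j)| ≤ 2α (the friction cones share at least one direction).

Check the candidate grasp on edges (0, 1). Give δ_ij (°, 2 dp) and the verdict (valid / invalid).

α = atan 0.7 = 34.99°;  2α = 69.98°
edge 0: e_0 = (-0.32, +1.31);  n_0 = (+0.9714, +0.2373)
edge 1: e_1 = (-3.59, -1.60);  n_1 = (-0.4071, +0.9134)
∠(n_0, n_1) = 100.29°
δ = |180° − 100.29°| = 79.71°
79.71° > 2α = 69.98°  →  invalid

δ = 79.71°, invalid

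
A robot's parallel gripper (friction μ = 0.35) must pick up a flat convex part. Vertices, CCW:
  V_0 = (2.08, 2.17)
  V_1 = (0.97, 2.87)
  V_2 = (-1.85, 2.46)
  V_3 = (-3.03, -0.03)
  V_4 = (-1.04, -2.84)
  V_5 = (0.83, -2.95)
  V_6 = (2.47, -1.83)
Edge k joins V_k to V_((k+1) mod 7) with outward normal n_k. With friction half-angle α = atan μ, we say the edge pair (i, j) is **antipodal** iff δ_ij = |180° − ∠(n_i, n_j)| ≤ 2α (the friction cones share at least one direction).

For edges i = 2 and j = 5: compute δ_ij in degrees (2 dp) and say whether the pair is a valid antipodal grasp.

α = atan 0.35 = 19.29°;  2α = 38.58°
edge 2: e_2 = (-1.18, -2.49);  n_2 = (-0.9037, +0.4282)
edge 5: e_5 = (+1.64, +1.12);  n_5 = (+0.5640, -0.8258)
∠(n_2, n_5) = 149.69°
δ = |180° − 149.69°| = 30.31°
30.31° ≤ 2α = 38.58°  →  valid

δ = 30.31°, valid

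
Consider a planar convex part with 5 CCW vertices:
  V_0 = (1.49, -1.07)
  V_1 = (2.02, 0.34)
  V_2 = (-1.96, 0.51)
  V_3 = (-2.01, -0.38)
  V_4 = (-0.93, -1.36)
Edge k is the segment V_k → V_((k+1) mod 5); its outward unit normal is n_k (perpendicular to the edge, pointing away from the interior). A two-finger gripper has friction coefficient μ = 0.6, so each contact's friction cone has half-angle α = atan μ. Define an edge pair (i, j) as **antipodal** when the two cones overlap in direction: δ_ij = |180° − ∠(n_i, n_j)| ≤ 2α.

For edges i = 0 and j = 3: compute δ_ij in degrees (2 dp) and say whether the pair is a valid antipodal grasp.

α = atan 0.6 = 30.96°;  2α = 61.93°
edge 0: e_0 = (+0.53, +1.41);  n_0 = (+0.9361, -0.3519)
edge 3: e_3 = (+1.08, -0.98);  n_3 = (-0.6720, -0.7406)
∠(n_0, n_3) = 111.62°
δ = |180° − 111.62°| = 68.38°
68.38° > 2α = 61.93°  →  invalid

δ = 68.38°, invalid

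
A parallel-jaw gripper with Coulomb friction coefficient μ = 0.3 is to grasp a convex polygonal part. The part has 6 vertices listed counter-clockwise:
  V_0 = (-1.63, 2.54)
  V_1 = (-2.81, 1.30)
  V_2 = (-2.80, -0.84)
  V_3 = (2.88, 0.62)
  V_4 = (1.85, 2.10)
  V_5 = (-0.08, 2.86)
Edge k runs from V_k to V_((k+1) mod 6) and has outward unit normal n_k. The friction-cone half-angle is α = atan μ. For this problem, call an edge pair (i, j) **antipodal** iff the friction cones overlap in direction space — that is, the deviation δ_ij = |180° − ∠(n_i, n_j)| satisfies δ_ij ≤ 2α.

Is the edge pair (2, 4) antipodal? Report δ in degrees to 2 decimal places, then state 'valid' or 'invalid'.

δ = 35.91°, invalid

α = atan 0.3 = 16.70°;  2α = 33.40°
edge 2: e_2 = (+5.68, +1.46);  n_2 = (+0.2489, -0.9685)
edge 4: e_4 = (-1.93, +0.76);  n_4 = (+0.3664, +0.9305)
∠(n_2, n_4) = 144.09°
δ = |180° − 144.09°| = 35.91°
35.91° > 2α = 33.40°  →  invalid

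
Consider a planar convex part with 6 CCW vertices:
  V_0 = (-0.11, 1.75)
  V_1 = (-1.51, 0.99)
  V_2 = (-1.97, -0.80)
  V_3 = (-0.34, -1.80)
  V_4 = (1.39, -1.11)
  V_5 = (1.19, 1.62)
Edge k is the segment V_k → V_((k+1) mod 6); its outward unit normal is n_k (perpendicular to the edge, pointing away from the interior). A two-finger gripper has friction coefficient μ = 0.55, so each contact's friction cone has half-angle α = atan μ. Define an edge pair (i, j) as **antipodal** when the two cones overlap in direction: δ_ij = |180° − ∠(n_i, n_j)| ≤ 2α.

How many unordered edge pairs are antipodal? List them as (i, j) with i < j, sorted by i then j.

α = atan 0.55 = 28.81°;  2α = 57.62°
n_0 = (-0.4771, +0.8789)
n_1 = (-0.9685, +0.2489)
n_2 = (-0.5229, -0.8524)
n_3 = (+0.3705, -0.9288)
n_4 = (+0.9973, +0.0731)
n_5 = (+0.0995, +0.9950)
  (0,1): δ = 132.91°  ·
  (0,2): δ = 60.02°  ·
  (0,3): δ = 6.75°  ✓
  (0,4): δ = 65.69°  ·
  (0,5): δ = 145.79°  ·
  (1,2): δ = 107.12°  ·
  (1,3): δ = 53.84°  ✓
  (1,4): δ = 18.60°  ✓
  (1,5): δ = 98.70°  ·
  (2,3): δ = 126.73°  ·
  (2,4): δ = 54.28°  ✓
  (2,5): δ = 25.82°  ✓
  (3,4): δ = 107.55°  ·
  (3,5): δ = 27.45°  ✓
  (4,5): δ = 99.90°  ·
antipodal pairs: 6

count = 6; pairs: (0,3), (1,3), (1,4), (2,4), (2,5), (3,5)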